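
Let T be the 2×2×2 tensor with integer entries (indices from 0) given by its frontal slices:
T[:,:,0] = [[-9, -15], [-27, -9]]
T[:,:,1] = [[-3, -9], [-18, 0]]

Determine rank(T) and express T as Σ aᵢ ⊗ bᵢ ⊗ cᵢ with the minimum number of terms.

rank(T) = 2

Lower bound: in the mode-1 unfolding of T (rows indexed by i, columns by (j,k)) the 2×2 minor on rows i ∈ {0, 1}, columns (j,k) ∈ {(0,0), (0,1)} is det [[-9, -3], [-27, -18]] = 81 ≠ 0, so that unfolding has rank ≥ 2 and hence rank(T) ≥ 2 (CP rank is at least every unfolding rank, though it can be larger).
Upper bound: with S_k = T[:,:,k], the two rank-1 terms a₁b₁ᵀ, a₂b₂ᵀ are the rank-1 members of the pencil x·S₀ + y·S₁.
det(x·S₀ + y·S₁) is −324·x² − 486·xy − 162·y² = (-162)·(x + y)(2·x + y), vanishing at (x:y) = (1:-1) and (1:-2).
M₁ = S₀ − S₁ = [[-6, -6], [-9, -9]] = (-3)·[2, 3][1, 1]ᵀ and M₂ = S₀ − 2·S₁ = [[-3, 3], [9, -9]] = (-3)·[1, -3][1, -1]ᵀ, so take a₁ = [2, 3], b₁ = [1, 1], a₂ = [1, -3], b₂ = [1, -1].
Each slice is an integer combination of E₁ = a₁b₁ᵀ and E₂ = a₂b₂ᵀ: S₀ = −6·E₁ + 3·E₂, S₁ = −3·E₁ + 3·E₂; reading off coefficients, c₁ = [-6, -3] and c₂ = [3, 3].
Hence T = [2, 3] ⊗ [1, 1] ⊗ [-6, -3] + [1, -3] ⊗ [1, -1] ⊗ [3, 3], so rank(T) ≤ 2.
These bounds meet, so rank(T) = 2.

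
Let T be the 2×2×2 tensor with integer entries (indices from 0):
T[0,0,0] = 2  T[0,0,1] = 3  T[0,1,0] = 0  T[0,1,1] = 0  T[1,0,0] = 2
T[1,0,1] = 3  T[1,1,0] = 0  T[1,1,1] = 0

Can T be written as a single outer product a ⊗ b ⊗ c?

Yes

If T = a ⊗ b ⊗ c then every fibre of T is a multiple of the corresponding factor, so read the factors off the fibres through the nonzero entry T[0,0,0] = 2.
The mode-1 fibre T[:,0,0] = [2, 2] gives a = [1, 1] (primitive direction); the mode-2 fibre T[0,:,0] = [2, 0] gives b = [1, 0]; then c[k] = T[0,0,k] / (a[0]·b[0]) = [2, 3] / 1 = [2, 3].
Expanding [1, 1] ⊗ [1, 0] ⊗ [2, 3] reproduces all 8 entries of T, so T = [1, 1] ⊗ [1, 0] ⊗ [2, 3] and rank(T) ≤ 1.
Equivalently every frontal slice T[:,:,k] is c[k] times the rank-1 matrix [1, 1] ⊗ [1, 0]. So T has rank 1 (it is nonzero).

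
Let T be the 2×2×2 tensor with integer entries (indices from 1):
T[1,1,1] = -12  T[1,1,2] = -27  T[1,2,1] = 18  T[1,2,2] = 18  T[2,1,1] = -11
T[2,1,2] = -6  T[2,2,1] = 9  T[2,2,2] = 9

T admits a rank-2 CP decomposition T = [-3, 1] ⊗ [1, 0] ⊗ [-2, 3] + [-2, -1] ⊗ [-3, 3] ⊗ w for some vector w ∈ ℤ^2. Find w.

Subtract the known terms from T to get the rank-1 residual R = [-2, -1] ⊗ [-3, 3] ⊗ w, so R[i,j,k] = a[i]·b[j]·w[k]. Pick indices with nonzero a[1]·b[1] = (-2)·(-3) = 6. Only the fibre through (1,1,·) is needed: R[1,1,:] = T[1,1,:] − Σₗ aₗ[1]bₗ[1]cₗ = [-12, -27] − (-3)·(1)·[-2, 3] = [-18, -18]. Then w[k] = R[1,1,k] / 6 for each k, giving w = [-18, -18] / 6 = [-3, -3].

w = [-3, -3]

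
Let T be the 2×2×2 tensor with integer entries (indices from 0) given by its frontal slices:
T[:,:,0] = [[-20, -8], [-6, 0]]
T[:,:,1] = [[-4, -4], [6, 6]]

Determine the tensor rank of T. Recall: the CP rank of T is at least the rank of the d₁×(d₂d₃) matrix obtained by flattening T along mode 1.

2

Lower bound: the mode-1 unfolding of T (rows indexed by i, columns by (j,k) = (0,0), (0,1), (1,0), (1,1)) is [[-20, -4, -8, -4], [-6, 6, 0, 6]].
There the 2×2 minor on rows i ∈ {0, 1}, columns (j,k) ∈ {(0,0), (0,1)} is det [[-20, -4], [-6, 6]] = -144 ≠ 0, so this unfolding has rank ≥ 2; CP rank is at least every unfolding rank, so rank(T) ≥ 2. (Unfolding ranks only ever bound the CP rank from below — rank(T) can be strictly larger than all of them — so the matching upper bound has to come from an explicit 2-term decomposition.)
Upper bound — finding two terms. Write S_k = T[:,:,k] for the frontal slices: S₀ = [[-20, -8], [-6, 0]], S₁ = [[-4, -4], [6, 6]].
If T = a₁ ⊗ b₁ ⊗ c₁ + a₂ ⊗ b₂ ⊗ c₂ then each S_k = c₁[k]·a₁b₁ᵀ + c₂[k]·a₂b₂ᵀ. S₀ and S₁ are linearly independent, so a₁b₁ᵀ and a₂b₂ᵀ must span the same plane of matrices: they are the rank-1 matrices of the form x·S₀ + y·S₁.
det(x·S₀ + y·S₁) is −48·x² − 96·xy = (-48)·(x + 2·y)(x), vanishing at (x:y) = (2:-1) and (0:1).
M₁ = 2·S₀ − S₁ = [[-36, -12], [-18, -6]] = (-6)·[2, 1][3, 1]ᵀ and M₂ = S₁ = [[-4, -4], [6, 6]] = (-2)·[2, -3][1, 1]ᵀ, so take a₁ = [2, 1], b₁ = [3, 1], a₂ = [2, -3], b₂ = [1, 1].
Each slice is an integer combination of E₁ = a₁b₁ᵀ and E₂ = a₂b₂ᵀ: S₀ = −3·E₁ − E₂, S₁ = −2·E₂; reading off coefficients, c₁ = [-3, 0] and c₂ = [-1, -2].
Hence T = [2, 1] ⊗ [3, 1] ⊗ [-3, 0] + [2, -3] ⊗ [1, 1] ⊗ [-1, -2], so rank(T) ≤ 2.
These bounds meet, so rank(T) = 2.
Check entry T[0,1,0] = -8: (2)·(1)·(-3) + (2)·(1)·(-1) = -8.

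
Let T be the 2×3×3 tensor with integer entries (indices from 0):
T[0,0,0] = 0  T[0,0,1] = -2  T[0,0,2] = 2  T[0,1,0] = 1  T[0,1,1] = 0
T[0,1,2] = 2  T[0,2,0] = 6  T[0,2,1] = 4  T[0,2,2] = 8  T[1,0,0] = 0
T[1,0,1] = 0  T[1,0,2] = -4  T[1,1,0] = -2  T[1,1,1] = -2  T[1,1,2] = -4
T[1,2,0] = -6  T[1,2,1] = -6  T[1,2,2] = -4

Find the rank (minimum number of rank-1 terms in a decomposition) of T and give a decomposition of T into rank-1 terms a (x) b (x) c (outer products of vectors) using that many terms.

Lower bound: in the mode-3 unfolding of T (rows indexed by k, columns by (i,j)) the 3×3 minor on rows k ∈ {0, 1, 2}, columns (i,j) ∈ {(0,0), (0,1), (1,0)} is det [[0, 1, 0], [-2, 0, 0], [2, 2, -4]] = -8 ≠ 0, so that unfolding has rank ≥ 3 and hence rank(T) ≥ 3 (CP rank is at least every unfolding rank, though it can be larger).
Upper bound: T is a sum of 3 rank-1 terms, T = [0, 1] (x) [2, 1, -1] (x) [-2, -2, -4] + [1, -2] (x) [1, 0, -2] (x) [-2, -2, -2] + [1, 0] (x) [2, 1, 2] (x) [1, 0, 2] (one valid choice — decompositions are not unique — normalised so each a, b is primitive with positive first nonzero entry; check it by expanding all entries), so rank(T) ≤ 3.
These bounds meet, so rank(T) = 3.

rank(T) = 3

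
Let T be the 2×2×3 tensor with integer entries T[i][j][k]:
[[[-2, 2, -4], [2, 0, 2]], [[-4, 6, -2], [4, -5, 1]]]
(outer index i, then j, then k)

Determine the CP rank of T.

Lower bound: the mode-3 unfolding of T (rows indexed by k, columns by (i,j) = (0,0), (0,1), (1,0), (1,1)) is [[-2, 2, -4, 4], [2, 0, 6, -5], [-4, 2, -2, 1]].
There the 3×3 minor on rows k ∈ {0, 1, 2}, columns (i,j) ∈ {(0,0), (0,1), (1,0)} is det [[-2, 2, -4], [2, 0, 6], [-4, 2, -2]] = -32 ≠ 0, so this unfolding has rank ≥ 3; CP rank is at least every unfolding rank, so rank(T) ≥ 3. (Unfolding ranks only ever bound the CP rank from below — rank(T) can be strictly larger than all of them — so the matching upper bound has to come from an explicit 3-term decomposition.)
Upper bound: T is a sum of 3 rank-1 terms, T = [0, 1] ⊗ [1, -1] ⊗ [-4, 4, 0] + [1, 0] ⊗ [1, -1] ⊗ [-2, -2, 0] + [2, 1] ⊗ [2, -1] ⊗ [0, 1, -1] (one valid choice — decompositions are not unique — normalised so each a, b is primitive with positive first nonzero entry; check it by expanding all entries), so rank(T) ≤ 3.
These bounds meet, so rank(T) = 3.

3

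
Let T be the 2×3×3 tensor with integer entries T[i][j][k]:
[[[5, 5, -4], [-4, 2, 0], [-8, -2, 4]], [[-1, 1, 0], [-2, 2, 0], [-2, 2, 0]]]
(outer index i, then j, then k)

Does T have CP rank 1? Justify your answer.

No

The mode-2 unfolding of T (rows indexed by j, columns by (i,k) = (0,0), (0,1), (0,2), (1,0), (1,1), (1,2)) is [[5, 5, -4, -1, 1, 0], [-4, 2, 0, -2, 2, 0], [-8, -2, 4, -2, 2, 0]].
There the 3×3 minor on rows j ∈ {0, 1, 2}, columns (i,k) ∈ {(0,0), (0,1), (0,2)} is det [[5, 5, -4], [-4, 2, 0], [-8, -2, 4]] = 24 ≠ 0, so this unfolding has rank ≥ 3; CP rank is at least every unfolding rank, so rank(T) ≥ 3.
In particular rank(T) ≥ 3 > 1, so T is not rank-1.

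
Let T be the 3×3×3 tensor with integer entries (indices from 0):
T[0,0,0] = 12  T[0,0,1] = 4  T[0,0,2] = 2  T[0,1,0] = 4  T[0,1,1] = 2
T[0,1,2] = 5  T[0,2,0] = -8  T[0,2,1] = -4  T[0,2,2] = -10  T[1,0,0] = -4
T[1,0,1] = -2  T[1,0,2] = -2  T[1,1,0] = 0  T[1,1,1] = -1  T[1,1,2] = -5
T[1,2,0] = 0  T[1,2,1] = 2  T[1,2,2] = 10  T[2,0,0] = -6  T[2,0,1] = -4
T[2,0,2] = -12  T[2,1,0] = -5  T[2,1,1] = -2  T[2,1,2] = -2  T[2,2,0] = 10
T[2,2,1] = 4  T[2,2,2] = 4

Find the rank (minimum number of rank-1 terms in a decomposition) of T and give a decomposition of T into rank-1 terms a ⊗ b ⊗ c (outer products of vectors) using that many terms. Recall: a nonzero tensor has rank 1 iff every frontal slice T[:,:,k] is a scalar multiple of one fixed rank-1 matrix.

rank(T) = 3

Lower bound: the mode-1 unfolding of T (rows indexed by i, columns by (j,k) = (0,0), (0,1), (0,2), (1,0), (1,1), (1,2), (2,0), (2,1), (2,2)) is [[12, 4, 2, 4, 2, 5, -8, -4, -10], [-4, -2, -2, 0, -1, -5, 0, 2, 10], [-6, -4, -12, -5, -2, -2, 10, 4, 4]].
There the 3×3 minor on rows i ∈ {0, 1, 2}, columns (j,k) ∈ {(0,0), (0,1), (0,2)} is det [[12, 4, 2], [-4, -2, -2], [-6, -4, -12]] = 56 ≠ 0, so this unfolding has rank ≥ 3; CP rank is at least every unfolding rank, so rank(T) ≥ 3. (Unfolding ranks only ever bound the CP rank from below — rank(T) can be strictly larger than all of them — so the matching upper bound has to come from an explicit 3-term decomposition.)
Upper bound: T is a sum of 3 rank-1 terms, T = [1, -1, 1] ⊗ [2, -1, 2] ⊗ [1, 0, -2] + [1, 1, 0] ⊗ [2, 1, -2] ⊗ [1, 0, -1] + [2, -1, -2] ⊗ [2, 1, -2] ⊗ [2, 1, 2] (written with every a and b primitive with positive leading entry and the scale carried by c; CP decompositions are not unique, and this one is verified by expanding entrywise), so rank(T) ≤ 3.
These bounds meet, so rank(T) = 3.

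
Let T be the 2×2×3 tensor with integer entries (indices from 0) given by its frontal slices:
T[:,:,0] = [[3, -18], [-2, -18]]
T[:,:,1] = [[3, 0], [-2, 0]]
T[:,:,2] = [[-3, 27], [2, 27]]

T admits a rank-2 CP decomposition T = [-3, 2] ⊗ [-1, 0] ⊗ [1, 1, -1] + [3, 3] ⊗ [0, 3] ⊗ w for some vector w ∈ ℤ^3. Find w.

Subtract the known terms from T to get the rank-1 residual R = [3, 3] ⊗ [0, 3] ⊗ w, so R[i,j,k] = a[i]·b[j]·w[k]. Pick indices with nonzero a[0]·b[1] = (3)·(3) = 9. Only the fibre through (0,1,·) is needed: R[0,1,:] = T[0,1,:] − Σₗ aₗ[0]bₗ[1]cₗ = [-18, 0, 27] − (-3)·(0)·[1, 1, -1] = [-18, 0, 27]. Then w[k] = R[0,1,k] / 9 for each k, giving w = [-18, 0, 27] / 9 = [-2, 0, 3].

w = [-2, 0, 3]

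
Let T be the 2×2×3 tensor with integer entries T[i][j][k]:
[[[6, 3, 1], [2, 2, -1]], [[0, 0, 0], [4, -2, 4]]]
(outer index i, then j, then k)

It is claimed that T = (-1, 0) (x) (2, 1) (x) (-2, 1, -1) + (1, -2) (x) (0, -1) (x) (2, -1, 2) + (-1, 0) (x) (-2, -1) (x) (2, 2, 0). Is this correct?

Reconstruct entry (0,0,0) from the claimed factors: Σₗ aₗ[0]bₗ[0]cₗ[0] = (-1)·(2)·(-2) + (1)·(0)·(2) + (-1)·(-2)·(2) = 8, but T[0,0,0] = 6. The claim is false.

No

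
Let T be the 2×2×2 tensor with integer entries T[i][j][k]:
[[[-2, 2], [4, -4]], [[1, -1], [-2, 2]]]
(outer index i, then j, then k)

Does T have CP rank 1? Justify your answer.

Yes

If T = a ⊗ b ⊗ c then every fibre of T is a multiple of the corresponding factor, so read the factors off the fibres through the nonzero entry T[0,0,0] = -2.
The mode-1 fibre T[:,0,0] = [-2, 1] gives a = [2, -1] (primitive direction); the mode-2 fibre T[0,:,0] = [-2, 4] gives b = [1, -2]; then c[k] = T[0,0,k] / (a[0]·b[0]) = [-2, 2] / 2 = [-1, 1].
Expanding [2, -1] ⊗ [1, -2] ⊗ [-1, 1] reproduces all 8 entries of T, so T = [2, -1] ⊗ [1, -2] ⊗ [-1, 1] and rank(T) ≤ 1.
Equivalently every frontal slice T[:,:,k] is c[k] times the rank-1 matrix [2, -1] ⊗ [1, -2]. So T has rank 1 (it is nonzero).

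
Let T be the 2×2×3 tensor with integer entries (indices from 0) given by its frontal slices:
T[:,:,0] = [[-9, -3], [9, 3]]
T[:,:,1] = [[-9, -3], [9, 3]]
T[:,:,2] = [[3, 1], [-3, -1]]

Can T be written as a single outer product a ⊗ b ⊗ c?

If T = a ⊗ b ⊗ c then every fibre of T is a multiple of the corresponding factor, so read the factors off the fibres through the nonzero entry T[0,0,0] = -9.
The mode-1 fibre T[:,0,0] = [-9, 9] gives a = [1, -1] (primitive direction); the mode-2 fibre T[0,:,0] = [-9, -3] gives b = [3, 1]; then c[k] = T[0,0,k] / (a[0]·b[0]) = [-9, -9, 3] / 3 = [-3, -3, 1].
Expanding [1, -1] ⊗ [3, 1] ⊗ [-3, -3, 1] reproduces all 12 entries of T, so T = [1, -1] ⊗ [3, 1] ⊗ [-3, -3, 1] and rank(T) ≤ 1.
Equivalently every frontal slice T[:,:,k] is c[k] times the rank-1 matrix [1, -1] ⊗ [3, 1]. So T has rank 1 (it is nonzero).

Yes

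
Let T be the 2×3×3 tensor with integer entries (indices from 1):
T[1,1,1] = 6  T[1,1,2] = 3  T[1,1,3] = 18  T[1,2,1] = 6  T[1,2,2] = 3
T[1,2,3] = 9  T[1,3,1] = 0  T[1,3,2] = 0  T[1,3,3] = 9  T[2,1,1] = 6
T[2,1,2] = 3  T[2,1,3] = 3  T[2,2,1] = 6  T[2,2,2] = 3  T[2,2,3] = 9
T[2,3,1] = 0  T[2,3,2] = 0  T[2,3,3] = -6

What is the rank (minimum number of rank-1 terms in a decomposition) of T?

2

Lower bound: the mode-1 unfolding of T (rows indexed by i, columns by (j,k) = (1,1), (1,2), (1,3), (2,1), (2,2), (2,3), (3,1), (3,2), (3,3)) is [[6, 3, 18, 6, 3, 9, 0, 0, 9], [6, 3, 3, 6, 3, 9, 0, 0, -6]].
There the 2×2 minor on rows i ∈ {1, 2}, columns (j,k) ∈ {(1,1), (1,3)} is det [[6, 18], [6, 3]] = -90 ≠ 0, so this unfolding has rank ≥ 2; CP rank is at least every unfolding rank, so rank(T) ≥ 2. (Flattening ranks never certify an upper bound on CP rank; for that we must actually write T with 2 rank-1 terms.)
Upper bound — finding two terms. Write S_k = T[:,:,k] for the frontal slices: S₁ = [[6, 6, 0], [6, 6, 0]], S₂ = [[3, 3, 0], [3, 3, 0]], S₃ = [[18, 9, 9], [3, 9, -6]].
If T = a₁ ⊗ b₁ ⊗ c₁ + a₂ ⊗ b₂ ⊗ c₂ then each S_k = c₁[k]·a₁b₁ᵀ + c₂[k]·a₂b₂ᵀ. S₁ and S₃ are linearly independent, so a₁b₁ᵀ and a₂b₂ᵀ must span the same plane of matrices: they are the rank-1 matrices of the form x·S₁ + y·S₃.
The 2×2 minor of x·S₁ + y·S₃ on rows {1,2}, columns {1,2} is 90·xy + 135·y² = 45·(2·x + 3·y)(y), vanishing at (x:y) = (3:-2) and (1:0).
M₁ = 3·S₁ − 2·S₃ = [[-18, 0, -18], [12, 0, 12]] = (-6)·(3, -2)(1, 0, 1)ᵀ and M₂ = S₁ = [[6, 6, 0], [6, 6, 0]] = 6·(1, 1)(1, 1, 0)ᵀ, so take a₁ = (3, -2), b₁ = (1, 0, 1), a₂ = (1, 1), b₂ = (1, 1, 0).
Each slice is an integer combination of E₁ = a₁b₁ᵀ and E₂ = a₂b₂ᵀ: S₁ = 6·E₂, S₂ = 3·E₂, S₃ = 3·E₁ + 9·E₂; reading off coefficients, c₁ = (0, 0, 3) and c₂ = (6, 3, 9).
Hence T = (3, -2) ⊗ (1, 0, 1) ⊗ (0, 0, 3) + (1, 1) ⊗ (1, 1, 0) ⊗ (6, 3, 9), so rank(T) ≤ 2.
These bounds meet, so rank(T) = 2.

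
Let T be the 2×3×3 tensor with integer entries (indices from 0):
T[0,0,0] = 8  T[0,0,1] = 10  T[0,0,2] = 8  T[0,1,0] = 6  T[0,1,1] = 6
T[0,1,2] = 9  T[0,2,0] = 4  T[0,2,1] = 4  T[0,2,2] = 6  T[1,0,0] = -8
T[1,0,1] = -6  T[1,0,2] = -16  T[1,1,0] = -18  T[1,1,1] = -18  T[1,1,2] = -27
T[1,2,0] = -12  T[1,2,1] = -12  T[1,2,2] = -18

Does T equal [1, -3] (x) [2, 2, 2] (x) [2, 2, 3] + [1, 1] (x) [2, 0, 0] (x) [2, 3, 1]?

Reconstruct entry (0,1,0) from the claimed factors: Σₗ aₗ[0]bₗ[1]cₗ[0] = (1)·(2)·(2) + (1)·(0)·(2) = 4, but T[0,1,0] = 6. The claim is false.

No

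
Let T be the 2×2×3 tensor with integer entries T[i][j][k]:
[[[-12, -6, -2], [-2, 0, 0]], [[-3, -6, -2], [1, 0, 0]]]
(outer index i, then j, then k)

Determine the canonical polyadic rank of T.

2

Lower bound: the mode-3 unfolding of T (rows indexed by k, columns by (i,j) = (0,0), (0,1), (1,0), (1,1)) is [[-12, -2, -3, 1], [-6, 0, -6, 0], [-2, 0, -2, 0]].
There the 2×2 minor on rows k ∈ {0, 1}, columns (i,j) ∈ {(0,0), (0,1)} is det [[-12, -2], [-6, 0]] = -12 ≠ 0, so this unfolding has rank ≥ 2; CP rank is at least every unfolding rank, so rank(T) ≥ 2. (Flattening ranks never certify an upper bound on CP rank; for that we must actually write T with 2 rank-1 terms.)
Upper bound — finding two terms. Write S_k = T[:,:,k] for the frontal slices: S₀ = [[-12, -2], [-3, 1]], S₁ = [[-6, 0], [-6, 0]], S₂ = [[-2, 0], [-2, 0]].
If T = a₁ ⊗ b₁ ⊗ c₁ + a₂ ⊗ b₂ ⊗ c₂ then each S_k = c₁[k]·a₁b₁ᵀ + c₂[k]·a₂b₂ᵀ. S₀ and S₁ are linearly independent, so a₁b₁ᵀ and a₂b₂ᵀ must span the same plane of matrices: they are the rank-1 matrices of the form x·S₀ + y·S₁.
det(x·S₀ + y·S₁) is −18·x² − 18·xy = (-18)·(x + y)(x), vanishing at (x:y) = (1:-1) and (0:1).
M₁ = S₀ − S₁ = [[-6, -2], [3, 1]] = −[2, -1][3, 1]ᵀ and M₂ = S₁ = [[-6, 0], [-6, 0]] = (-6)·[1, 1][1, 0]ᵀ, so take a₁ = [2, -1], b₁ = [3, 1], a₂ = [1, 1], b₂ = [1, 0].
Each slice is an integer combination of E₁ = a₁b₁ᵀ and E₂ = a₂b₂ᵀ: S₀ = −E₁ − 6·E₂, S₁ = −6·E₂, S₂ = −2·E₂; reading off coefficients, c₁ = [-1, 0, 0] and c₂ = [-6, -6, -2].
Hence T = [2, -1] ⊗ [3, 1] ⊗ [-1, 0, 0] + [1, 1] ⊗ [1, 0] ⊗ [-6, -6, -2], so rank(T) ≤ 2.
These bounds meet, so rank(T) = 2.
Check entry T[0,0,0] = -12: (2)·(3)·(-1) + (1)·(1)·(-6) = -12.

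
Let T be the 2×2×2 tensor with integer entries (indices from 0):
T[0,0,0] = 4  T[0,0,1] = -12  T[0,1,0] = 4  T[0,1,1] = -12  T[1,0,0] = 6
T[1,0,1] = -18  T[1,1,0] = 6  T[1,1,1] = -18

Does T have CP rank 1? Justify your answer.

Yes

If T = a (x) b (x) c then every fibre of T is a multiple of the corresponding factor, so read the factors off the fibres through the nonzero entry T[0,0,0] = 4.
The mode-1 fibre T[:,0,0] = [4, 6] gives a = [2, 3] (primitive direction); the mode-2 fibre T[0,:,0] = [4, 4] gives b = [1, 1]; then c[k] = T[0,0,k] / (a[0]·b[0]) = [4, -12] / 2 = [2, -6].
Expanding [2, 3] (x) [1, 1] (x) [2, -6] reproduces all 8 entries of T, so T = [2, 3] (x) [1, 1] (x) [2, -6] and rank(T) ≤ 1.
Equivalently every frontal slice T[:,:,k] is c[k] times the rank-1 matrix [2, 3] (x) [1, 1]. So T has rank 1 (it is nonzero).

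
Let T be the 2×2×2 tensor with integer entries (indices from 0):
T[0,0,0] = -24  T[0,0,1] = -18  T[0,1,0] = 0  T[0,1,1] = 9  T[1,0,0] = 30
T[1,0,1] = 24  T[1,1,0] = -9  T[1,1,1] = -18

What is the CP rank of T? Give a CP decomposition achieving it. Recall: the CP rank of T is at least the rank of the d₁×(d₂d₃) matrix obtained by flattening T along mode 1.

Lower bound: the mode-1 unfolding of T (rows indexed by i, columns by (j,k) = (0,0), (0,1), (1,0), (1,1)) is [[-24, -18, 0, 9], [30, 24, -9, -18]].
There the 2×2 minor on rows i ∈ {0, 1}, columns (j,k) ∈ {(0,0), (0,1)} is det [[-24, -18], [30, 24]] = -36 ≠ 0, so this unfolding has rank ≥ 2; CP rank is at least every unfolding rank, so rank(T) ≥ 2. (Flattening ranks never certify an upper bound on CP rank; for that we must actually write T with 2 rank-1 terms.)
Upper bound — finding two terms. Write S_k = T[:,:,k] for the frontal slices: S₀ = [[-24, 0], [30, -9]], S₁ = [[-18, 9], [24, -18]].
If T = a₁ (x) b₁ (x) c₁ + a₂ (x) b₂ (x) c₂ then each S_k = c₁[k]·a₁b₁ᵀ + c₂[k]·a₂b₂ᵀ. S₀ and S₁ are linearly independent, so a₁b₁ᵀ and a₂b₂ᵀ must span the same plane of matrices: they are the rank-1 matrices of the form x·S₀ + y·S₁.
det(x·S₀ + y·S₁) is 216·x² + 324·xy + 108·y² = 108·(x + y)(2·x + y), vanishing at (x:y) = (1:-1) and (1:-2).
M₁ = S₀ − S₁ = [[-6, -9], [6, 9]] = (-3)·[1, -1][2, 3]ᵀ and M₂ = S₀ − 2·S₁ = [[12, -18], [-18, 27]] = 3·[2, -3][2, -3]ᵀ, so take a₁ = [1, -1], b₁ = [2, 3], a₂ = [2, -3], b₂ = [2, -3].
Each slice is an integer combination of E₁ = a₁b₁ᵀ and E₂ = a₂b₂ᵀ: S₀ = −6·E₁ − 3·E₂, S₁ = −3·E₁ − 3·E₂; reading off coefficients, c₁ = [-6, -3] and c₂ = [-3, -3].
Hence T = [1, -1] (x) [2, 3] (x) [-6, -3] + [2, -3] (x) [2, -3] (x) [-3, -3], so rank(T) ≤ 2.
These bounds meet, so rank(T) = 2.

rank(T) = 2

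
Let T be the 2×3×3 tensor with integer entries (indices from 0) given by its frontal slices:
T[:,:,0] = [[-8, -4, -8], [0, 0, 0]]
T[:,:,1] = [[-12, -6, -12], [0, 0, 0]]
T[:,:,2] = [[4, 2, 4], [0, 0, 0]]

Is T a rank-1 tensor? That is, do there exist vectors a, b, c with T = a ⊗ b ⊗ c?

If T = a ⊗ b ⊗ c then every fibre of T is a multiple of the corresponding factor, so read the factors off the fibres through the nonzero entry T[0,0,0] = -8.
The mode-1 fibre T[:,0,0] = [-8, 0] gives a = (1, 0) (primitive direction); the mode-2 fibre T[0,:,0] = [-8, -4, -8] gives b = (2, 1, 2); then c[k] = T[0,0,k] / (a[0]·b[0]) = [-8, -12, 4] / 2 = (-4, -6, 2).
Expanding (1, 0) ⊗ (2, 1, 2) ⊗ (-4, -6, 2) reproduces all 18 entries of T, so T = (1, 0) ⊗ (2, 1, 2) ⊗ (-4, -6, 2) and rank(T) ≤ 1.
Equivalently every frontal slice T[:,:,k] is c[k] times the rank-1 matrix (1, 0) ⊗ (2, 1, 2). So T has rank 1 (it is nonzero).

Yes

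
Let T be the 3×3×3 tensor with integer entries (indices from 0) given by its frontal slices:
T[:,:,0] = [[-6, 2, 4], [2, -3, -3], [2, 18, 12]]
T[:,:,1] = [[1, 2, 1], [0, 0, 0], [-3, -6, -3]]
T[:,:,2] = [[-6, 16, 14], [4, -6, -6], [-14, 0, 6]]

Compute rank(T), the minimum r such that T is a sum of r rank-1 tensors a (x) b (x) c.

2

Lower bound: the mode-3 unfolding of T (rows indexed by k, columns by (i,j) = (0,0), (0,1), (0,2), (1,0), (1,1), (1,2), (2,0), (2,1), (2,2)) is [[-6, 2, 4, 2, -3, -3, 2, 18, 12], [1, 2, 1, 0, 0, 0, -3, -6, -3], [-6, 16, 14, 4, -6, -6, -14, 0, 6]].
There the 2×2 minor on rows k ∈ {0, 1}, columns (i,j) ∈ {(0,0), (0,1)} is det [[-6, 2], [1, 2]] = -14 ≠ 0, so this unfolding has rank ≥ 2; CP rank is at least every unfolding rank, so rank(T) ≥ 2. (Unfolding ranks only ever bound the CP rank from below — rank(T) can be strictly larger than all of them — so the matching upper bound has to come from an explicit 2-term decomposition.)
Upper bound — finding two terms. Write S_k = T[:,:,k] for the frontal slices: S₀ = [[-6, 2, 4], [2, -3, -3], [2, 18, 12]], S₁ = [[1, 2, 1], [0, 0, 0], [-3, -6, -3]], S₂ = [[-6, 16, 14], [4, -6, -6], [-14, 0, 6]].
If T = a₁ (x) b₁ (x) c₁ + a₂ (x) b₂ (x) c₂ then each S_k = c₁[k]·a₁b₁ᵀ + c₂[k]·a₂b₂ᵀ. S₀ and S₁ are linearly independent, so a₁b₁ᵀ and a₂b₂ᵀ must span the same plane of matrices: they are the rank-1 matrices of the form x·S₀ + y·S₁.
The 2×2 minor of x·S₀ + y·S₁ on rows {0,1}, columns {0,1} is 14·x² − 7·xy = 7·(2·x − y)(x), vanishing at (x:y) = (1:2) and (0:1).
M₁ = S₀ + 2·S₁ = [[-4, 6, 6], [2, -3, -3], [-4, 6, 6]] = −[2, -1, 2][2, -3, -3]ᵀ and M₂ = S₁ = [[1, 2, 1], [0, 0, 0], [-3, -6, -3]] = [1, 0, -3][1, 2, 1]ᵀ, so take a₁ = [2, -1, 2], b₁ = [2, -3, -3], a₂ = [1, 0, -3], b₂ = [1, 2, 1].
Each slice is an integer combination of E₁ = a₁b₁ᵀ and E₂ = a₂b₂ᵀ: S₀ = −E₁ − 2·E₂, S₁ = E₂, S₂ = −2·E₁ + 2·E₂; reading off coefficients, c₁ = [-1, 0, -2] and c₂ = [-2, 1, 2].
Hence T = [2, -1, 2] (x) [2, -3, -3] (x) [-1, 0, -2] + [1, 0, -3] (x) [1, 2, 1] (x) [-2, 1, 2], so rank(T) ≤ 2.
These bounds meet, so rank(T) = 2.
Check entry T[1,0,2] = 4: (-1)·(2)·(-2) + (0)·(1)·(2) = 4.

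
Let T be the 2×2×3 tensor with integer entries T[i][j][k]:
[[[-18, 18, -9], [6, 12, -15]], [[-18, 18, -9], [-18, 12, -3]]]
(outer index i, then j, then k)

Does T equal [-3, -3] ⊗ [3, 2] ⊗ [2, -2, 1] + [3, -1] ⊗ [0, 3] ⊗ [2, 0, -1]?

Yes

Reconstruct entrywise from the claimed factors. For example, T[1,1,1] = 12 and Σₗ aₗ[1]bₗ[1]cₗ[1] = (-3)·(2)·(-2) + (-1)·(3)·(0) = 12; checking all 12 entries, every one matches. The claim holds.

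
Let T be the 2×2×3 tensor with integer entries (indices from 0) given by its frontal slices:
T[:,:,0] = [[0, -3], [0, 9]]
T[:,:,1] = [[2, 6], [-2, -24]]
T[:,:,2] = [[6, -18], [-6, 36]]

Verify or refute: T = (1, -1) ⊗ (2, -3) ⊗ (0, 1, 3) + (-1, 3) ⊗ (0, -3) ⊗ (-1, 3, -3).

Yes

Reconstruct entrywise from the claimed factors. For example, T[0,1,0] = -3 and Σₗ aₗ[0]bₗ[1]cₗ[0] = (1)·(-3)·(0) + (-1)·(-3)·(-1) = -3; checking all 12 entries, every one matches. The claim holds.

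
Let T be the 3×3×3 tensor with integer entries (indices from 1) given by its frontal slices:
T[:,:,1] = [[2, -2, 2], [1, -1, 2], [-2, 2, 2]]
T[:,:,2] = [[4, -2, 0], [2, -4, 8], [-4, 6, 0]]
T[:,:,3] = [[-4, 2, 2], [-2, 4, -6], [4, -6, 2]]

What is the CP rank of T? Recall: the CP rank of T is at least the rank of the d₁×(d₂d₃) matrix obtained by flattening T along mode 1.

3

Lower bound: the mode-1 unfolding of T (rows indexed by i, columns by (j,k) = (1,1), (1,2), (1,3), (2,1), (2,2), (2,3), (3,1), (3,2), (3,3)) is [[2, 4, -4, -2, -2, 2, 2, 0, 2], [1, 2, -2, -1, -4, 4, 2, 8, -6], [-2, -4, 4, 2, 6, -6, 2, 0, 2]].
There the 3×3 minor on rows i ∈ {1, 2, 3}, columns (j,k) ∈ {(1,1), (2,2), (3,1)} is det [[2, -2, 2], [1, -4, 2], [-2, 6, 2]] = -32 ≠ 0, so this unfolding has rank ≥ 3; CP rank is at least every unfolding rank, so rank(T) ≥ 3. (This is only a lower bound: in general the CP rank may exceed every unfolding rank, so we still need to exhibit 3 rank-1 terms summing to T.)
Upper bound: T is a sum of 3 rank-1 terms, T = [1, -1, 1] ⊗ [0, 1, -2] ⊗ [0, 2, -2] + [1, 1, 1] ⊗ [0, 0, 1] ⊗ [2, 4, -2] + [2, 1, -2] ⊗ [1, -1, 0] ⊗ [1, 2, -2] (one valid choice — decompositions are not unique — normalised so each a, b is primitive with positive first nonzero entry; check it by expanding all entries), so rank(T) ≤ 3.
These bounds meet, so rank(T) = 3.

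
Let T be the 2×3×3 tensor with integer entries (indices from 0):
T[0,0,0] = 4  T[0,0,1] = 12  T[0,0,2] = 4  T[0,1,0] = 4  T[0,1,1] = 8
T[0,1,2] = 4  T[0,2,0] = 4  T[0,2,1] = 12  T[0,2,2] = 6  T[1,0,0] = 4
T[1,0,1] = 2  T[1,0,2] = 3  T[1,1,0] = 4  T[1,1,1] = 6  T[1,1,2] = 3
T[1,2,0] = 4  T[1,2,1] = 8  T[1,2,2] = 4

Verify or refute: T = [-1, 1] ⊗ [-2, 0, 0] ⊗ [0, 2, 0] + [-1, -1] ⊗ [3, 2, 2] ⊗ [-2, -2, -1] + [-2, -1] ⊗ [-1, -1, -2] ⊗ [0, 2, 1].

No

Reconstruct entry (0,0,0) from the claimed factors: Σₗ aₗ[0]bₗ[0]cₗ[0] = (-1)·(-2)·(0) + (-1)·(3)·(-2) + (-2)·(-1)·(0) = 6, but T[0,0,0] = 4. The claim is false.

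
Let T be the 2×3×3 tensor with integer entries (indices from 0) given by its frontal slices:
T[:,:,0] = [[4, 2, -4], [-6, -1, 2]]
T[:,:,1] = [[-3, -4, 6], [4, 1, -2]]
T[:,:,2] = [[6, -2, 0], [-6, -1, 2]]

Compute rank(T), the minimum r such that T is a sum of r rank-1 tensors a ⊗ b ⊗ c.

Lower bound: the mode-2 unfolding of T (rows indexed by j, columns by (i,k) = (0,0), (0,1), (0,2), (1,0), (1,1), (1,2)) is [[4, -3, 6, -6, 4, -6], [2, -4, -2, -1, 1, -1], [-4, 6, 0, 2, -2, 2]].
There the 3×3 minor on rows j ∈ {0, 1, 2}, columns (i,k) ∈ {(0,0), (0,1), (1,0)} is det [[4, -3, -6], [2, -4, -1], [-4, 6, 2]] = 16 ≠ 0, so this unfolding has rank ≥ 3; CP rank is at least every unfolding rank, so rank(T) ≥ 3. (Flattening ranks never certify an upper bound on CP rank; for that we must actually write T with 3 rank-1 terms.)
Upper bound: T is a sum of 3 rank-1 terms, T = [0, 1] ⊗ [1, 0, 0] ⊗ [-4, 2, -4] + [1, 0] ⊗ [1, -2, 2] ⊗ [0, 1, 2] + [2, -1] ⊗ [2, 1, -2] ⊗ [1, -1, 1] (written with every a and b primitive with positive leading entry and the scale carried by c; CP decompositions are not unique, and this one is verified by expanding entrywise), so rank(T) ≤ 3.
These bounds meet, so rank(T) = 3.

3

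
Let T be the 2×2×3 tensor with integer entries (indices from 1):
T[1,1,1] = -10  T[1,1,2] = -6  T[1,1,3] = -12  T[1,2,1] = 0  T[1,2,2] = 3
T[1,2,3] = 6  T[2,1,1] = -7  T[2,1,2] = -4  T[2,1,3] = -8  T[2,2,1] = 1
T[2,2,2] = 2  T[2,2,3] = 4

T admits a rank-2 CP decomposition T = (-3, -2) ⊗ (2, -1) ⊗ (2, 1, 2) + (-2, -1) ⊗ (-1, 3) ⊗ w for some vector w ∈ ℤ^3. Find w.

w = (1, 0, 0)

Subtract the known terms from T to get the rank-1 residual R = (-2, -1) ⊗ (-1, 3) ⊗ w, so R[i,j,k] = a[i]·b[j]·w[k]. Pick indices with nonzero a[1]·b[1] = (-2)·(-1) = 2. Only the fibre through (1,1,·) is needed: R[1,1,:] = T[1,1,:] − Σₗ aₗ[1]bₗ[1]cₗ = [-10, -6, -12] − (-3)·(2)·(2, 1, 2) = [2, 0, 0]. Then w[k] = R[1,1,k] / 2 for each k, giving w = [2, 0, 0] / 2 = (1, 0, 0).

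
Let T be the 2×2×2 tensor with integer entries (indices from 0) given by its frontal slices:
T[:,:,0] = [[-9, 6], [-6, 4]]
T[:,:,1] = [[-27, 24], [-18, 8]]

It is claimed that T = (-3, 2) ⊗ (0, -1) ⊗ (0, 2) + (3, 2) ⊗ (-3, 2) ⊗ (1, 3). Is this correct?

Yes

Reconstruct entrywise from the claimed factors. For example, T[1,0,0] = -6 and Σₗ aₗ[1]bₗ[0]cₗ[0] = (2)·(0)·(0) + (2)·(-3)·(1) = -6; checking all 8 entries, every one matches. The claim holds.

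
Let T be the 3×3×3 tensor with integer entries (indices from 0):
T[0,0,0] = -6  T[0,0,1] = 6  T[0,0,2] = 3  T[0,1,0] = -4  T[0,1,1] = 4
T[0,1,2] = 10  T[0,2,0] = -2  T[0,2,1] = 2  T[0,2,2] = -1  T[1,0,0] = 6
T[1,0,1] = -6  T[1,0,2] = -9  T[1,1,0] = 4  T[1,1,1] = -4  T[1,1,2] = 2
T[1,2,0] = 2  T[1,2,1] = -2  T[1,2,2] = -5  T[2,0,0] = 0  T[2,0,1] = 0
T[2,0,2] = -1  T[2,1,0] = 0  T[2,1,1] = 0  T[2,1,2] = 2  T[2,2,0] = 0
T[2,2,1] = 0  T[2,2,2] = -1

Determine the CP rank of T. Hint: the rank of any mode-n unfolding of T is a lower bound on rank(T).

Lower bound: the mode-1 unfolding of T (rows indexed by i, columns by (j,k) = (0,0), (0,1), (0,2), (1,0), (1,1), (1,2), (2,0), (2,1), (2,2)) is [[-6, 6, 3, -4, 4, 10, -2, 2, -1], [6, -6, -9, 4, -4, 2, 2, -2, -5], [0, 0, -1, 0, 0, 2, 0, 0, -1]].
There the 2×2 minor on rows i ∈ {0, 1}, columns (j,k) ∈ {(0,0), (0,2)} is det [[-6, 3], [6, -9]] = 36 ≠ 0, so this unfolding has rank ≥ 2; CP rank is at least every unfolding rank, so rank(T) ≥ 2. (Flattening ranks never certify an upper bound on CP rank; for that we must actually write T with 2 rank-1 terms.)
Upper bound — finding two terms. Write S_k = T[:,:,k] for the frontal slices: S₀ = [[-6, -4, -2], [6, 4, 2], [0, 0, 0]], S₁ = [[6, 4, 2], [-6, -4, -2], [0, 0, 0]], S₂ = [[3, 10, -1], [-9, 2, -5], [-1, 2, -1]].
If T = a₁ ⊗ b₁ ⊗ c₁ + a₂ ⊗ b₂ ⊗ c₂ then each S_k = c₁[k]·a₁b₁ᵀ + c₂[k]·a₂b₂ᵀ. S₀ and S₂ are linearly independent, so a₁b₁ᵀ and a₂b₂ᵀ must span the same plane of matrices: they are the rank-1 matrices of the form x·S₀ + y·S₂.
The 2×2 minor of x·S₀ + y·S₂ on rows {0,1}, columns {0,1} is −96·xy + 96·y² = (-96)·(x − y)(y), vanishing at (x:y) = (1:1) and (1:0).
M₁ = S₀ + S₂ = [[-3, 6, -3], [-3, 6, -3], [-1, 2, -1]] = −[3, 3, 1][1, -2, 1]ᵀ and M₂ = S₀ = [[-6, -4, -2], [6, 4, 2], [0, 0, 0]] = (-2)·[1, -1, 0][3, 2, 1]ᵀ, so take a₁ = [3, 3, 1], b₁ = [1, -2, 1], a₂ = [1, -1, 0], b₂ = [3, 2, 1].
Each slice is an integer combination of E₁ = a₁b₁ᵀ and E₂ = a₂b₂ᵀ: S₀ = −2·E₂, S₁ = 2·E₂, S₂ = −E₁ + 2·E₂; reading off coefficients, c₁ = [0, 0, -1] and c₂ = [-2, 2, 2].
Hence T = [3, 3, 1] ⊗ [1, -2, 1] ⊗ [0, 0, -1] + [1, -1, 0] ⊗ [3, 2, 1] ⊗ [-2, 2, 2], so rank(T) ≤ 2.
These bounds meet, so rank(T) = 2.
Check entry T[0,2,2] = -1: (3)·(1)·(-1) + (1)·(1)·(2) = -1.

2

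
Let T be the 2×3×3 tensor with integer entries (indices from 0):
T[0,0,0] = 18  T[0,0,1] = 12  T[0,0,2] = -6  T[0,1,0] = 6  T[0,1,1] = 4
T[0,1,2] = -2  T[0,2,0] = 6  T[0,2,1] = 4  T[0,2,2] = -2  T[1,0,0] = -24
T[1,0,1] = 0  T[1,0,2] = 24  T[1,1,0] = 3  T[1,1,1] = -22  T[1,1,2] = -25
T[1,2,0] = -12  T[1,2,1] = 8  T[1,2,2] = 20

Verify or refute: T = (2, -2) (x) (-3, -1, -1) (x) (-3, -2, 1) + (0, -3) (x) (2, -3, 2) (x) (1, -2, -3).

Yes

Reconstruct entrywise from the claimed factors. For example, T[1,1,0] = 3 and Σₗ aₗ[1]bₗ[1]cₗ[0] = (-2)·(-1)·(-3) + (-3)·(-3)·(1) = 3; checking all 18 entries, every one matches. The claim holds.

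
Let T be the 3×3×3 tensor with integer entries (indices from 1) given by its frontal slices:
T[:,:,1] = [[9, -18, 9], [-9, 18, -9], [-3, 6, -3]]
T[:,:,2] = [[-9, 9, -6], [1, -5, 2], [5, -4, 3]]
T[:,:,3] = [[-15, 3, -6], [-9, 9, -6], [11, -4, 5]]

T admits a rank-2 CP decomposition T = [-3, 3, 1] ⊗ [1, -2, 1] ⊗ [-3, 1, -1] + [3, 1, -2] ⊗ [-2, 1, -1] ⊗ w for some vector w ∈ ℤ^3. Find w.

Subtract the known terms from T to get the rank-1 residual R = [3, 1, -2] ⊗ [-2, 1, -1] ⊗ w, so R[i,j,k] = a[i]·b[j]·w[k]. Pick indices with nonzero a[1]·b[1] = (3)·(-2) = -6. Only the fibre through (1,1,·) is needed: R[1,1,:] = T[1,1,:] − Σₗ aₗ[1]bₗ[1]cₗ = [9, -9, -15] − (-3)·(1)·[-3, 1, -1] = [0, -6, -18]. Then w[k] = R[1,1,k] / -6 for each k, giving w = [0, -6, -18] / -6 = [0, 1, 3].

w = [0, 1, 3]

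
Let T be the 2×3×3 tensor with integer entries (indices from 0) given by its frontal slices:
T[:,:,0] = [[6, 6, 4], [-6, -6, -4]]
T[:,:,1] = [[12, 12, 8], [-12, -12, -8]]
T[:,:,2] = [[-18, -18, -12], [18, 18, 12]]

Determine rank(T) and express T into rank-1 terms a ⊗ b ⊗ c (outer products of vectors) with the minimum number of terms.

Lower bound: T ≠ 0 (e.g. T[0,0,0] = 6), so rank(T) ≥ 1.
Upper bound: if T = a ⊗ b ⊗ c then every fibre of T is a multiple of the corresponding factor, so read the factors off the fibres through the nonzero entry T[0,0,0] = 6.
The mode-1 fibre T[:,0,0] = [6, -6] gives a = [1, -1] (primitive direction); the mode-2 fibre T[0,:,0] = [6, 6, 4] gives b = [3, 3, 2]; then c[k] = T[0,0,k] / (a[0]·b[0]) = [6, 12, -18] / 3 = [2, 4, -6].
Expanding [1, -1] ⊗ [3, 3, 2] ⊗ [2, 4, -6] reproduces all 18 entries of T, so T = [1, -1] ⊗ [3, 3, 2] ⊗ [2, 4, -6] and rank(T) ≤ 1.
These bounds meet, so rank(T) = 1.

rank(T) = 1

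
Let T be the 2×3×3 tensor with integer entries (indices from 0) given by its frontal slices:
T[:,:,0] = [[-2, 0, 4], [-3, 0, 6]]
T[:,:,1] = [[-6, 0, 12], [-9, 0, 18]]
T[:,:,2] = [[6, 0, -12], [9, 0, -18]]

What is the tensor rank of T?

Lower bound: T ≠ 0 (e.g. T[0,0,0] = -2), so rank(T) ≥ 1.
Upper bound: if T = a ⊗ b ⊗ c then every fibre of T is a multiple of the corresponding factor, so read the factors off the fibres through the nonzero entry T[0,0,0] = -2.
The mode-1 fibre T[:,0,0] = [-2, -3] gives a = [2, 3] (primitive direction); the mode-2 fibre T[0,:,0] = [-2, 0, 4] gives b = [1, 0, -2]; then c[k] = T[0,0,k] / (a[0]·b[0]) = [-2, -6, 6] / 2 = [-1, -3, 3].
Expanding [2, 3] ⊗ [1, 0, -2] ⊗ [-1, -3, 3] reproduces all 18 entries of T, so T = [2, 3] ⊗ [1, 0, -2] ⊗ [-1, -3, 3] and rank(T) ≤ 1.
These bounds meet, so rank(T) = 1.

1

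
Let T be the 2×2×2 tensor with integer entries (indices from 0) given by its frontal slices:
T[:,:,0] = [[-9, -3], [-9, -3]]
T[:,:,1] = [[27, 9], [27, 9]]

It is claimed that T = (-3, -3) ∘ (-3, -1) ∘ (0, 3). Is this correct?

No

Reconstruct entry (0,0,0) from the claimed factors: Σₗ aₗ[0]bₗ[0]cₗ[0] = (-3)·(-3)·(0) = 0, but T[0,0,0] = -9. The claim is false.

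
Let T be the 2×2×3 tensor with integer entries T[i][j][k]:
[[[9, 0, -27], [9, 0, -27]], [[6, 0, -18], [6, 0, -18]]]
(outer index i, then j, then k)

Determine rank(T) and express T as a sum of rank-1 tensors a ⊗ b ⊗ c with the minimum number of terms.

Lower bound: T ≠ 0 (e.g. T[0,0,0] = 9), so rank(T) ≥ 1.
Upper bound: if T = a ⊗ b ⊗ c then every fibre of T is a multiple of the corresponding factor, so read the factors off the fibres through the nonzero entry T[0,0,0] = 9.
The mode-1 fibre T[:,0,0] = [9, 6] gives a = [3, 2] (primitive direction); the mode-2 fibre T[0,:,0] = [9, 9] gives b = [1, 1]; then c[k] = T[0,0,k] / (a[0]·b[0]) = [9, 0, -27] / 3 = [3, 0, -9].
Expanding [3, 2] ⊗ [1, 1] ⊗ [3, 0, -9] reproduces all 12 entries of T, so T = [3, 2] ⊗ [1, 1] ⊗ [3, 0, -9] and rank(T) ≤ 1.
These bounds meet, so rank(T) = 1.
Check entry T[0,0,0] = 9: (3)·(1)·(3) = 9.

rank(T) = 1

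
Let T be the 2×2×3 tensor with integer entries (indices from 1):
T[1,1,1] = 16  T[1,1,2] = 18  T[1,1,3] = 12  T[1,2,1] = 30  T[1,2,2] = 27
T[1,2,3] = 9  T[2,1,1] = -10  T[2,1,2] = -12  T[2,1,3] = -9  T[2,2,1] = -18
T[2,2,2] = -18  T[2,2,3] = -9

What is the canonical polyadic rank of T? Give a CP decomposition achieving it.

Lower bound: the mode-1 unfolding of T (rows indexed by i, columns by (j,k) = (1,1), (1,2), (1,3), (2,1), (2,2), (2,3)) is [[16, 18, 12, 30, 27, 9], [-10, -12, -9, -18, -18, -9]].
There the 2×2 minor on rows i ∈ {1, 2}, columns (j,k) ∈ {(1,1), (1,2)} is det [[16, 18], [-10, -12]] = -12 ≠ 0, so this unfolding has rank ≥ 2; CP rank is at least every unfolding rank, so rank(T) ≥ 2. (Flattening ranks never certify an upper bound on CP rank; for that we must actually write T with 2 rank-1 terms.)
Upper bound — finding two terms. Write S_k = T[:,:,k] for the frontal slices: S₁ = [[16, 30], [-10, -18]], S₂ = [[18, 27], [-12, -18]], S₃ = [[12, 9], [-9, -9]].
If T = a₁ ⊗ b₁ ⊗ c₁ + a₂ ⊗ b₂ ⊗ c₂ then each S_k = c₁[k]·a₁b₁ᵀ + c₂[k]·a₂b₂ᵀ. S₁ and S₂ are linearly independent, so a₁b₁ᵀ and a₂b₂ᵀ must span the same plane of matrices: they are the rank-1 matrices of the form x·S₁ + y·S₂.
det(x·S₁ + y·S₂) is 12·x² + 18·xy = 6·(2·x + 3·y)(x), vanishing at (x:y) = (3:-2) and (0:1).
M₁ = 3·S₁ − 2·S₂ = [[12, 36], [-6, -18]] = 6·[2, -1][1, 3]ᵀ and M₂ = S₂ = [[18, 27], [-12, -18]] = 3·[3, -2][2, 3]ᵀ, so take a₁ = [2, -1], b₁ = [1, 3], a₂ = [3, -2], b₂ = [2, 3].
Each slice is an integer combination of E₁ = a₁b₁ᵀ and E₂ = a₂b₂ᵀ: S₁ = 2·E₁ + 2·E₂, S₂ = 3·E₂, S₃ = −3·E₁ + 3·E₂; reading off coefficients, c₁ = [2, 0, -3] and c₂ = [2, 3, 3].
Hence T = [2, -1] ⊗ [1, 3] ⊗ [2, 0, -3] + [3, -2] ⊗ [2, 3] ⊗ [2, 3, 3], so rank(T) ≤ 2.
These bounds meet, so rank(T) = 2.

rank(T) = 2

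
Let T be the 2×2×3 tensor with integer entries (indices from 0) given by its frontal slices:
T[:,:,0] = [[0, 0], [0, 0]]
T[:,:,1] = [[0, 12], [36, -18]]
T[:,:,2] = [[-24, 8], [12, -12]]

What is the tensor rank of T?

Lower bound: the mode-1 unfolding of T (rows indexed by i, columns by (j,k) = (0,0), (0,1), (0,2), (1,0), (1,1), (1,2)) is [[0, 0, -24, 0, 12, 8], [0, 36, 12, 0, -18, -12]].
There the 2×2 minor on rows i ∈ {0, 1}, columns (j,k) ∈ {(0,1), (0,2)} is det [[0, -24], [36, 12]] = 864 ≠ 0, so this unfolding has rank ≥ 2; CP rank is at least every unfolding rank, so rank(T) ≥ 2. (Flattening ranks never certify an upper bound on CP rank; for that we must actually write T with 2 rank-1 terms.)
Upper bound — finding two terms. Write S_k = T[:,:,k] for the frontal slices: S₀ = [[0, 0], [0, 0]], S₁ = [[0, 12], [36, -18]], S₂ = [[-24, 8], [12, -12]].
If T = a₁ ∘ b₁ ∘ c₁ + a₂ ∘ b₂ ∘ c₂ then each S_k = c₁[k]·a₁b₁ᵀ + c₂[k]·a₂b₂ᵀ. S₁ and S₂ are linearly independent, so a₁b₁ᵀ and a₂b₂ᵀ must span the same plane of matrices: they are the rank-1 matrices of the form x·S₁ + y·S₂.
det(x·S₁ + y·S₂) is −432·x² + 192·y² = (-48)·(3·x − 2·y)(3·x + 2·y), vanishing at (x:y) = (2:3) and (2:-3).
M₁ = 2·S₁ + 3·S₂ = [[-72, 48], [108, -72]] = (-12)·[2, -3][3, -2]ᵀ and M₂ = 2·S₁ − 3·S₂ = [[72, 0], [36, 0]] = 36·[2, 1][1, 0]ᵀ, so take a₁ = [2, -3], b₁ = [3, -2], a₂ = [2, 1], b₂ = [1, 0].
Each slice is an integer combination of E₁ = a₁b₁ᵀ and E₂ = a₂b₂ᵀ: S₀ = 0, S₁ = −3·E₁ + 9·E₂, S₂ = −2·E₁ − 6·E₂; reading off coefficients, c₁ = [0, -3, -2] and c₂ = [0, 9, -6].
Hence T = [2, -3] ∘ [3, -2] ∘ [0, -3, -2] + [2, 1] ∘ [1, 0] ∘ [0, 9, -6], so rank(T) ≤ 2.
These bounds meet, so rank(T) = 2.

2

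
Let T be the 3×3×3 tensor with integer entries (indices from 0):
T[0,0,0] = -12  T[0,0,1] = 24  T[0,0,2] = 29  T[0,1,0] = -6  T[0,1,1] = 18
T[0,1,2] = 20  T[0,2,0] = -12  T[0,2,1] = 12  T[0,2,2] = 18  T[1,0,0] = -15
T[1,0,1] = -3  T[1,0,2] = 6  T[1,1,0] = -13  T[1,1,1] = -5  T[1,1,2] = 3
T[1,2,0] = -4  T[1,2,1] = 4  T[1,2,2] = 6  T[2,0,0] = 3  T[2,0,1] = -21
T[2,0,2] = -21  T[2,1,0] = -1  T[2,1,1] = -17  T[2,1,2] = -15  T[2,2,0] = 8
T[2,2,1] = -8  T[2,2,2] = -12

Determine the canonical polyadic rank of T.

2

Lower bound: in the mode-3 unfolding of T (rows indexed by k, columns by (i,j)) the 2×2 minor on rows k ∈ {0, 1}, columns (i,j) ∈ {(0,0), (0,1)} is det [[-12, -6], [24, 18]] = -72 ≠ 0, so that unfolding has rank ≥ 2 and hence rank(T) ≥ 2 (CP rank is at least every unfolding rank, though it can be larger).
Upper bound: with S_k = T[:,:,k], the two rank-1 terms a₁b₁ᵀ, a₂b₂ᵀ are the rank-1 members of the pencil x·S₀ + y·S₁.
The 2×2 minor of x·S₀ + y·S₁ on rows {0,1}, columns {0,1} is 66·x² − 66·y² = 66·(x − y)(x + y), vanishing at (x:y) = (1:1) and (1:-1).
M₁ = S₀ + S₁ = [[12, 12, 0], [-18, -18, 0], [-18, -18, 0]] = 6·[2, -3, -3][1, 1, 0]ᵀ and M₂ = S₀ − S₁ = [[-36, -24, -24], [-12, -8, -8], [24, 16, 16]] = (-4)·[3, 1, -2][3, 2, 2]ᵀ, so take a₁ = [2, -3, -3], b₁ = [1, 1, 0], a₂ = [3, 1, -2], b₂ = [3, 2, 2].
Each slice is an integer combination of E₁ = a₁b₁ᵀ and E₂ = a₂b₂ᵀ: S₀ = 3·E₁ − 2·E₂, S₁ = 3·E₁ + 2·E₂, S₂ = E₁ + 3·E₂; reading off coefficients, c₁ = [3, 3, 1] and c₂ = [-2, 2, 3].
Hence T = [2, -3, -3] ⊗ [1, 1, 0] ⊗ [3, 3, 1] + [3, 1, -2] ⊗ [3, 2, 2] ⊗ [-2, 2, 3], so rank(T) ≤ 2.
These bounds meet, so rank(T) = 2.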